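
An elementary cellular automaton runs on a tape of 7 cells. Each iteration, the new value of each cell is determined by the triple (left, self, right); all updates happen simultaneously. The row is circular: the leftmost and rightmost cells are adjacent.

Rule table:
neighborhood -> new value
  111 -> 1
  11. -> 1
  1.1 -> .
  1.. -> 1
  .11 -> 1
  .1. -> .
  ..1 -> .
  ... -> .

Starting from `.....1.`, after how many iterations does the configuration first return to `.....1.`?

7

......1
1......
.1.....
..1....
...1...
....1..
.....1.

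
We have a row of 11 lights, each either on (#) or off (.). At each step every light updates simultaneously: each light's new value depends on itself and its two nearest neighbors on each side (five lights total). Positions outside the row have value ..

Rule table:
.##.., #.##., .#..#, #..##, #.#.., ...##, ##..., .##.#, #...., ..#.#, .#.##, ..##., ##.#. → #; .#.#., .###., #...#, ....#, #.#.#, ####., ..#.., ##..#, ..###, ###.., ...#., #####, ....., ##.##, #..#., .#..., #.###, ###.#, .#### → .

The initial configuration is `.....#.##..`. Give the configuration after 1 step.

.....######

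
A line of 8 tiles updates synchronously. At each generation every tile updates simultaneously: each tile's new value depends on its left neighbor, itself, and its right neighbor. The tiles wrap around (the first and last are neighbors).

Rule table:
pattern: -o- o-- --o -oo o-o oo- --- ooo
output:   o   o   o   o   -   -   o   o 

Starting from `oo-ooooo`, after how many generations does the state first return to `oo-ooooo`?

8

generation 1: o--ooooo
generation 2: -ooooooo
generation 3: -oooooo-
generation 4: oooooo-o
generation 5: ooooo--o
generation 6: oooo-ooo
generation 7: ooo--ooo
generation 8: oo-ooooo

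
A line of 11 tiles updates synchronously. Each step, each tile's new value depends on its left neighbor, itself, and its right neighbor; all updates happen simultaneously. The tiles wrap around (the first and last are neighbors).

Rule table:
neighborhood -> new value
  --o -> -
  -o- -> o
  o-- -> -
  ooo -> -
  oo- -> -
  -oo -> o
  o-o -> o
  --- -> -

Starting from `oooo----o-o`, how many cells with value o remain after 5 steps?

1

--------ooo
--------o--
--------o--  (fixed point — unchanged through step 5)
count of o: 1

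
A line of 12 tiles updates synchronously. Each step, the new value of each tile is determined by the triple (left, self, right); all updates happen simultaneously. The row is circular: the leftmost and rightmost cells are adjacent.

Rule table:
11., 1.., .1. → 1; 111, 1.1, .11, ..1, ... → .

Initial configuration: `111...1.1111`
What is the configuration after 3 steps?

....1..11...

..11..1.....
...11.11....
....1..11...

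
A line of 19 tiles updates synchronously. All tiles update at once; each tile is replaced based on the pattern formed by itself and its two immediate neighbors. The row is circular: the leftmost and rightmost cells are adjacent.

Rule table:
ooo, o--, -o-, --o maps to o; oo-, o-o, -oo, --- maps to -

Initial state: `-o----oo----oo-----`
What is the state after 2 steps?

-o-ooooooooooooo--o

ooo--o--o--o--o----
-o-ooooooooooooo--o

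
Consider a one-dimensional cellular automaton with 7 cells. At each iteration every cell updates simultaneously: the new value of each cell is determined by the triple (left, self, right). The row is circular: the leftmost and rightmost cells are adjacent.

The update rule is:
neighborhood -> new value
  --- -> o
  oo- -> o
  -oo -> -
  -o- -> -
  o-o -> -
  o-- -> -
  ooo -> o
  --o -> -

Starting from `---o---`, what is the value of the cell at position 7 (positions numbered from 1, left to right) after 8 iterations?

o

iteration 1: oo---oo
iteration 2: oo-o--o
iteration 3: oo-----
iteration 4: -o-ooo-
iteration 5: ----oo-
iteration 6: ooo--o-
iteration 7: -oo----
iteration 8: --o-ooo
position 7 holds o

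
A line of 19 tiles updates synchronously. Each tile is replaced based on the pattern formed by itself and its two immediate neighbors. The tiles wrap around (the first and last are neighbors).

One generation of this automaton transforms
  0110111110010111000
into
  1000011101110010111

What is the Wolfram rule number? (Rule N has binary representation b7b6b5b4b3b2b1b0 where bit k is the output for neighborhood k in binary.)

position 5: 111 → 1  (bit 7 = 1)
position 2: 110 → 0  (bit 6 = 0)
position 3: 101 → 0  (bit 5 = 0)
position 9: 100 → 1  (bit 4 = 1)
position 1: 011 → 0  (bit 3 = 0)
position 11: 010 → 1  (bit 2 = 1)
position 0: 001 → 1  (bit 1 = 1)
position 17: 000 → 1  (bit 0 = 1)
bits b7..b0 = 10010111 = 151

151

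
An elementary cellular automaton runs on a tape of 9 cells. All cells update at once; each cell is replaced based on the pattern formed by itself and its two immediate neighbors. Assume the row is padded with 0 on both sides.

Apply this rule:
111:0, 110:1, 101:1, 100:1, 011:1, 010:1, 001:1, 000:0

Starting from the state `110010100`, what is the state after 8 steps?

111110111

111111110
100000011
110000111
111001101
101111111
111000001
101100011
111110111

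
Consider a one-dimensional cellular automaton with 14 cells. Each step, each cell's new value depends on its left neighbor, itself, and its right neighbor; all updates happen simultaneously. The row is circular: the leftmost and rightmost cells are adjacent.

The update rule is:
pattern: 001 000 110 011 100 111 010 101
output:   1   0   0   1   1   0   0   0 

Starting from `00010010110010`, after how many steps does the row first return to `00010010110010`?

00101100101101
11001011001000
10110010110101
00101100100001
11001011010010
10110010001100
00101101011011
11001000010010
10110100101100
00100011001011
11010110110010
10000100101100
01001011001011
00110010110010
01101100101101
01001011001000
10110010110100
00101100100011
11001011010110
10110010000100
00101101001011
11001000110010
10110101101100
00100001001011
11010010110010
10001100101100
01011011001011
00010010110010

28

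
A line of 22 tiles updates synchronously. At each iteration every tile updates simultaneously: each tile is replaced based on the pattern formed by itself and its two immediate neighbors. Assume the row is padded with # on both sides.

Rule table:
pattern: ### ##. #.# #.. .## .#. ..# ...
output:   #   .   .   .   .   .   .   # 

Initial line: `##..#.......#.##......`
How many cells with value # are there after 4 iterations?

10

iteration 1: #.....#####......####.
iteration 2: ..###..###..####..##..
iteration 3: ...#....#....##.......
iteration 4: .#...##...##....#####.
count of #: 10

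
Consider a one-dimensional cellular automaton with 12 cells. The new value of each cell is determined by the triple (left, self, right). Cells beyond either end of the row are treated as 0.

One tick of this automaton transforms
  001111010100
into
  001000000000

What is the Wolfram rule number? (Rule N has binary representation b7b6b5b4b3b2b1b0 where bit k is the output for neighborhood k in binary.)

position 3: 111 → 0  (bit 7 = 0)
position 5: 110 → 0  (bit 6 = 0)
position 6: 101 → 0  (bit 5 = 0)
position 10: 100 → 0  (bit 4 = 0)
position 2: 011 → 1  (bit 3 = 1)
position 7: 010 → 0  (bit 2 = 0)
position 1: 001 → 0  (bit 1 = 0)
position 0: 000 → 0  (bit 0 = 0)
bits b7..b0 = 00001000 = 8

8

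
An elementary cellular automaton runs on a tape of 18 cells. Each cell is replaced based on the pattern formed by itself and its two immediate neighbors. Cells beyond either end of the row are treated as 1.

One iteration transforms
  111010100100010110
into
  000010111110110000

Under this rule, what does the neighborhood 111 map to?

0

At position 0 the neighborhood is 111; the next row has 0 there.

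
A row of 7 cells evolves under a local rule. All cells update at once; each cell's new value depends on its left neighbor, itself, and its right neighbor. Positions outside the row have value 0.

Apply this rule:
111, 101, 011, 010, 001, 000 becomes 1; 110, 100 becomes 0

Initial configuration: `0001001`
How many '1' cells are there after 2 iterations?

1111011
1110110
count of 1: 5

5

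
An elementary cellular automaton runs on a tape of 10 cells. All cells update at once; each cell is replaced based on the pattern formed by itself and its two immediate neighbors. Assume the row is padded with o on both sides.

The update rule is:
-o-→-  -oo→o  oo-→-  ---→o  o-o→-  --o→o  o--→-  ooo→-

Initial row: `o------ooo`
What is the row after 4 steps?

---oo-----

--oooooo--
-oo------o
-o--oooooo
---oo-----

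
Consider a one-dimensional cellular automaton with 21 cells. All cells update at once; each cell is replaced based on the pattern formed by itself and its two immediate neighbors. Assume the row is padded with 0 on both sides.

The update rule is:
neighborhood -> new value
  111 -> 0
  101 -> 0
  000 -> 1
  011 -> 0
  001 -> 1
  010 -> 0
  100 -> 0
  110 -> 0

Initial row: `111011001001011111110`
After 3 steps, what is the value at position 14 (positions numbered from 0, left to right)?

0

000000010010000000000
111111100100111111111
000000001001000000000
position 14 holds 0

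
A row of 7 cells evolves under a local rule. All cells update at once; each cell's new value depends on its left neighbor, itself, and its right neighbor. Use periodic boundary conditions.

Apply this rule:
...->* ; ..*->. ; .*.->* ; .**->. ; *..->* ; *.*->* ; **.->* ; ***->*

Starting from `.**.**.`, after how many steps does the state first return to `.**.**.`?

..**.**
*..**.*
**..**.
.**..**
*.**..*
**.**..
.**.**.

7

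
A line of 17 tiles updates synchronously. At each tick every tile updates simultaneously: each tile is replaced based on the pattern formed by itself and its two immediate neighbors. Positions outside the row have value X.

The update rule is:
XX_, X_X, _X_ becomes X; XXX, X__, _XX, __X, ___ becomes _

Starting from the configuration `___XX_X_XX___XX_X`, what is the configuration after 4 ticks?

____XXXX_X____XX_
_______XXX_____XX
_________X_______
_________X_______

_________X_______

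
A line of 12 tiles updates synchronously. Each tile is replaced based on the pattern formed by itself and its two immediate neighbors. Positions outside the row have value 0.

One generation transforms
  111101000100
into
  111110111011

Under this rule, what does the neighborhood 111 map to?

At position 1 the neighborhood is 111; the next row has 1 there.

1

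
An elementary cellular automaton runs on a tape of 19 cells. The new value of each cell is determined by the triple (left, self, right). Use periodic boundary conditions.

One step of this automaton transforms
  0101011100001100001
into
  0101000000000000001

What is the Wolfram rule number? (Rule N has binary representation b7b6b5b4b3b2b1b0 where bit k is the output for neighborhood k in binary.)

position 6: 111 → 0  (bit 7 = 0)
position 7: 110 → 0  (bit 6 = 0)
position 0: 101 → 0  (bit 5 = 0)
position 8: 100 → 0  (bit 4 = 0)
position 5: 011 → 0  (bit 3 = 0)
position 1: 010 → 1  (bit 2 = 1)
position 11: 001 → 0  (bit 1 = 0)
position 9: 000 → 0  (bit 0 = 0)
bits b7..b0 = 00000100 = 4

4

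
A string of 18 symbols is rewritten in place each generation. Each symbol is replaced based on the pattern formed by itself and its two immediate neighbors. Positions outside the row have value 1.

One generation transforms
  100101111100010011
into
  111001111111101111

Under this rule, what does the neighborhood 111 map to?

At position 6 the neighborhood is 111; the next row has 1 there.

1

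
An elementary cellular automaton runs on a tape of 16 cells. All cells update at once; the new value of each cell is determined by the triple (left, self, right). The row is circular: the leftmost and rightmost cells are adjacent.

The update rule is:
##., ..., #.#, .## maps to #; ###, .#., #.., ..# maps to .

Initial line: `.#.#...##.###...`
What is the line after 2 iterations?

......##..##.###

..#..#.####.#.##
......##..##.###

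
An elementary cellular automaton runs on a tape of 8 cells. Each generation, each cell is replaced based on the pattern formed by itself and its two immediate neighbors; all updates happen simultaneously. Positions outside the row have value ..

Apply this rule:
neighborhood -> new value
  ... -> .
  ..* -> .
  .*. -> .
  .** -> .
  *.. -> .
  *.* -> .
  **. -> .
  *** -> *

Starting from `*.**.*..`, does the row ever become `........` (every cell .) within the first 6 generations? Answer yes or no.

yes

........
all cells are . at generation 1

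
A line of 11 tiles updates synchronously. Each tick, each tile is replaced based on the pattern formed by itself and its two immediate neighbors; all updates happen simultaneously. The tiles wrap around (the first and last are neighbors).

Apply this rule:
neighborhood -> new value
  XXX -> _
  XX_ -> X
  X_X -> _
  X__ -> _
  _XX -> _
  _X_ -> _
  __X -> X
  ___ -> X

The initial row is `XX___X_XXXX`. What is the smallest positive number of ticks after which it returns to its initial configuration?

_X_XX______
X___X_XXXXX
X_XX_______
___X_XXXXXX
_XX_______X
__X_XXXXXX_
XX_______X_
_X_XXXXXX__
X_______X_X
X_XXXXXX___
_______X_XX
_XXXXXX___X
______X_XX_
XXXXXX___X_
_____X_XX__
XXXXX___X_X
____X_XX___
XXXX___X_XX
___X_XX____
XXX___X_XXX
__X_XX_____
XX___X_XXXX

22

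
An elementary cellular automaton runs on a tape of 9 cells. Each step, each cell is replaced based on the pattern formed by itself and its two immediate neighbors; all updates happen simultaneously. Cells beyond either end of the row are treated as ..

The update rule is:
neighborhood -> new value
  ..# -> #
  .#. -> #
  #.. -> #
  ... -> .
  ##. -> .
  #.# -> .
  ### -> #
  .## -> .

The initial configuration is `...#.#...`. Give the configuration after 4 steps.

.#.#.#.#.

..##.##..
.#.....#.
###...###
.#.#.#.#.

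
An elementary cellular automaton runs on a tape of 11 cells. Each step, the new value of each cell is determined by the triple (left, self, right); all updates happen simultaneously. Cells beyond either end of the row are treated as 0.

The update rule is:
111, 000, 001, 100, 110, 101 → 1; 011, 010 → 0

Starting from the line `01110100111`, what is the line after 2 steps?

10111011011
01011101101

01011101101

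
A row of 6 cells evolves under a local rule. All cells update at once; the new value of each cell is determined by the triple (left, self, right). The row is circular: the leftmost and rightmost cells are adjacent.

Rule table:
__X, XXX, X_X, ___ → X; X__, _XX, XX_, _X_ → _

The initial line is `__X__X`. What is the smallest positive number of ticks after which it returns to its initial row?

3

_X__X_
X__X__
__X__X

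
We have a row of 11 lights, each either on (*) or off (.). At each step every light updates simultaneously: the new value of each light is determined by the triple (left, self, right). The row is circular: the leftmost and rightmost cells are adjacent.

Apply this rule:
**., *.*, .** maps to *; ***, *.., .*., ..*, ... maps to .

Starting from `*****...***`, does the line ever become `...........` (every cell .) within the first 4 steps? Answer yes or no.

yes

....*...*..
...........
all cells are . at step 2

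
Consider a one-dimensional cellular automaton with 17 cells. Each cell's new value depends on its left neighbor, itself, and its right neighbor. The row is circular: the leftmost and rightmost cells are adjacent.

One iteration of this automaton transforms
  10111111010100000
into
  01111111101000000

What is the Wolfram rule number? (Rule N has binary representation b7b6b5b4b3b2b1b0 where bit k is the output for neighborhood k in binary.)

232

position 3: 111 → 1  (bit 7 = 1)
position 7: 110 → 1  (bit 6 = 1)
position 1: 101 → 1  (bit 5 = 1)
position 12: 100 → 0  (bit 4 = 0)
position 2: 011 → 1  (bit 3 = 1)
position 0: 010 → 0  (bit 2 = 0)
position 16: 001 → 0  (bit 1 = 0)
position 13: 000 → 0  (bit 0 = 0)
bits b7..b0 = 11101000 = 232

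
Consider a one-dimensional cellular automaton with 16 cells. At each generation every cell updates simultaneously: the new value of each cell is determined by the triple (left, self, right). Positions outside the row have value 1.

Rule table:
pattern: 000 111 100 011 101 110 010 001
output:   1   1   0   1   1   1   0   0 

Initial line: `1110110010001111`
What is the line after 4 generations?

1111110000101111
1111110110011111
1111111110011111
1111111110011111

1111111110011111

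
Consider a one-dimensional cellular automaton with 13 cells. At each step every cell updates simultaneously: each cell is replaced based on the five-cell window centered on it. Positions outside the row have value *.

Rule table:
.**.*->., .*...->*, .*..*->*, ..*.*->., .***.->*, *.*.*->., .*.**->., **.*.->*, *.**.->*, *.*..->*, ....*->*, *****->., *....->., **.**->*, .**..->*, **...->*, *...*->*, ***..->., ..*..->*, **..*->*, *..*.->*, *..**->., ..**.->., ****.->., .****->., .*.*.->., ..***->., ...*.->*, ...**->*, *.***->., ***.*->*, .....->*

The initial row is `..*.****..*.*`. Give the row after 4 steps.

**......**...
..*.****.****
**.....**....
..*.***.**.**

..*.***.**.**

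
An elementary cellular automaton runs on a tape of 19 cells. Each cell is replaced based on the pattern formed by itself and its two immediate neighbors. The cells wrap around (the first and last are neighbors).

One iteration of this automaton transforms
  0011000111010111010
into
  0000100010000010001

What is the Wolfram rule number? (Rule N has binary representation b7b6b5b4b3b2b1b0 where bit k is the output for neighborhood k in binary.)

144

position 8: 111 → 1  (bit 7 = 1)
position 3: 110 → 0  (bit 6 = 0)
position 10: 101 → 0  (bit 5 = 0)
position 4: 100 → 1  (bit 4 = 1)
position 2: 011 → 0  (bit 3 = 0)
position 11: 010 → 0  (bit 2 = 0)
position 1: 001 → 0  (bit 1 = 0)
position 0: 000 → 0  (bit 0 = 0)
bits b7..b0 = 10010000 = 144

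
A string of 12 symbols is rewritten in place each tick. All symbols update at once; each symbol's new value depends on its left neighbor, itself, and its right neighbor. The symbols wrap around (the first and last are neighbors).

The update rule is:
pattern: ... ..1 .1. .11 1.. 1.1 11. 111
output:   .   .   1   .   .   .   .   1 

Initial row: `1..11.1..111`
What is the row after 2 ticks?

......1.....

......1...11
......1.....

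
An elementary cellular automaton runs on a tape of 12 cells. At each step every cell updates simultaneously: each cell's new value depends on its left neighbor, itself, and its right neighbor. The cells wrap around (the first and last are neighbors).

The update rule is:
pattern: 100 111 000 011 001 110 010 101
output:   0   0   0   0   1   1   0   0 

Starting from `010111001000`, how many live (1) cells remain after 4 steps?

2

100001010000
000010000001
000100000010
001000000100
count of 1: 2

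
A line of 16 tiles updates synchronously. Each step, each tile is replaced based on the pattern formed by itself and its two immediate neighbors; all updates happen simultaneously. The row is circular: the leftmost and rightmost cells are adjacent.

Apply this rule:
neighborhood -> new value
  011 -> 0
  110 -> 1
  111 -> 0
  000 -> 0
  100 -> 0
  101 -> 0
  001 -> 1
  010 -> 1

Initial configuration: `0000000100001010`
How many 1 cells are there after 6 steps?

step 1: 0000001100011010
step 2: 0000010100101010
step 3: 0000110101101010
step 4: 0001010100101010
step 5: 0011010101101010
step 6: 0101010100101010
count of 1: 7

7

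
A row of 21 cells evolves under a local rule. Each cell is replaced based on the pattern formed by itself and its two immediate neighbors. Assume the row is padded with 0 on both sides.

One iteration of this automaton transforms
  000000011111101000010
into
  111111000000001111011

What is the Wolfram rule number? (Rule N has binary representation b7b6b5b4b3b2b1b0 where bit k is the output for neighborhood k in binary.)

position 8: 111 → 0  (bit 7 = 0)
position 12: 110 → 0  (bit 6 = 0)
position 13: 101 → 0  (bit 5 = 0)
position 15: 100 → 1  (bit 4 = 1)
position 7: 011 → 0  (bit 3 = 0)
position 14: 010 → 1  (bit 2 = 1)
position 6: 001 → 0  (bit 1 = 0)
position 0: 000 → 1  (bit 0 = 1)
bits b7..b0 = 00010101 = 21

21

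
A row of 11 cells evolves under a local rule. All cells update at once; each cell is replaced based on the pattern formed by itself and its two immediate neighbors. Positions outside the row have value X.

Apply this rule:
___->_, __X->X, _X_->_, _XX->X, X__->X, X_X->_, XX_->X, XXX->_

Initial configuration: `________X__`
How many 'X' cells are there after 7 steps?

X______X_XX
XX____X__X_
_XX__X_XX__
_XXXX__XXXX
_X__XXXX___
__XXX__XX_X
XXX_XXXXX_X
count of X: 9

9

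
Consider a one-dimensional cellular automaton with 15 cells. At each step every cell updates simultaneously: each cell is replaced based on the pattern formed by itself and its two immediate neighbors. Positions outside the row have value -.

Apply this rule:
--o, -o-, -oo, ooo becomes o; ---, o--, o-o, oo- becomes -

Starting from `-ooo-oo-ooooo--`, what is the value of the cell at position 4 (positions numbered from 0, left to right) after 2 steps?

o

ooo--o--oooo---
oo--oo-oooo----
position 4 holds o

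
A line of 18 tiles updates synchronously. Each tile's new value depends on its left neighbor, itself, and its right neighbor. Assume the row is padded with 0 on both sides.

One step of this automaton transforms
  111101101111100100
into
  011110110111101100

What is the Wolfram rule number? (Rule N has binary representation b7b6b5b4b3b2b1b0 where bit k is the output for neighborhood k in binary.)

230

position 1: 111 → 1  (bit 7 = 1)
position 3: 110 → 1  (bit 6 = 1)
position 4: 101 → 1  (bit 5 = 1)
position 13: 100 → 0  (bit 4 = 0)
position 0: 011 → 0  (bit 3 = 0)
position 15: 010 → 1  (bit 2 = 1)
position 14: 001 → 1  (bit 1 = 1)
position 17: 000 → 0  (bit 0 = 0)
bits b7..b0 = 11100110 = 230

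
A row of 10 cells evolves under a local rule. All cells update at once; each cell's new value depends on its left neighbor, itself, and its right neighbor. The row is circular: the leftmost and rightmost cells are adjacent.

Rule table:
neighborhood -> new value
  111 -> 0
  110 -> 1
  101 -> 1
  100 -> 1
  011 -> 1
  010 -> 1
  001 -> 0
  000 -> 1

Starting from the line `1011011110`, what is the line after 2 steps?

step 1: 1111110011
step 2: 0000011010

0000011010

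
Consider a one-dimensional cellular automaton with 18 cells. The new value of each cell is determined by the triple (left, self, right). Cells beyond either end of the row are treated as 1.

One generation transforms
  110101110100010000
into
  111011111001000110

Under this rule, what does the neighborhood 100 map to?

At position 10 the neighborhood is 100; the next row has 0 there.

0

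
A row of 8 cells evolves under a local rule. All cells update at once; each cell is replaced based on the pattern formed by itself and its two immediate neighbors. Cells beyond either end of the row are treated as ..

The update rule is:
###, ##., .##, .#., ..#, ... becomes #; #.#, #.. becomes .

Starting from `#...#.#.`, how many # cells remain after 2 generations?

5

#.###.#.
#.###.#.
count of #: 5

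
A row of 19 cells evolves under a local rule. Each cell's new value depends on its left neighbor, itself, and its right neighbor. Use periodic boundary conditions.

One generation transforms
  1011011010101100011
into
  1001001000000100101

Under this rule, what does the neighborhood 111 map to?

1

At position 18 the neighborhood is 111; the next row has 1 there.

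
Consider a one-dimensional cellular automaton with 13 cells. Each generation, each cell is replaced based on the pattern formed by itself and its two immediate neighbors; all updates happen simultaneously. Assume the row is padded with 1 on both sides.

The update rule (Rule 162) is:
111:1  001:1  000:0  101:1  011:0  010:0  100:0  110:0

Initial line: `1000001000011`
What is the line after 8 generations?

0001010101010

0000010000101
0000100001010
0001000010101
0010000101010
0100001010101
1000010101010
0000101010101
0001010101010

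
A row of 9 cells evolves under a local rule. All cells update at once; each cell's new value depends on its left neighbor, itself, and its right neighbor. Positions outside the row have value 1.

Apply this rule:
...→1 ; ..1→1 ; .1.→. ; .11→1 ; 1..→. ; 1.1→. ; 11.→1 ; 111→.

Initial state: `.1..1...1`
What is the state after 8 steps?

step 1: ...1..111
step 2: .11..11..
step 3: .11.111.1
step 4: .11.1.1.1
step 5: .11.....1
step 6: .11.11111
step 7: .11.1....
step 8: .11...111

.11...111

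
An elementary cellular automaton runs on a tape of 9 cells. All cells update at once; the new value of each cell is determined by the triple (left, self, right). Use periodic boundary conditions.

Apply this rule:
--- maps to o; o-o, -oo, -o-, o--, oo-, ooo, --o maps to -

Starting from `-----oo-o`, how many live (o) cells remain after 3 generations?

3

generation 1: -ooo-----
generation 2: -----oooo
generation 3: -ooo-----
count of o: 3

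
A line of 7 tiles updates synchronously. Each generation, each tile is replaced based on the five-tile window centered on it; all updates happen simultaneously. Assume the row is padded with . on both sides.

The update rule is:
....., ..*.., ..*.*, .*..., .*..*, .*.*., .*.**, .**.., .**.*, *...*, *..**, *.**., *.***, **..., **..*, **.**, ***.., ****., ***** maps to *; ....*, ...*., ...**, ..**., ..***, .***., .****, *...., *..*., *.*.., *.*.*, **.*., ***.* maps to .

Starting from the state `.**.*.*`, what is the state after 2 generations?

..**.**

..*..*.
..**.**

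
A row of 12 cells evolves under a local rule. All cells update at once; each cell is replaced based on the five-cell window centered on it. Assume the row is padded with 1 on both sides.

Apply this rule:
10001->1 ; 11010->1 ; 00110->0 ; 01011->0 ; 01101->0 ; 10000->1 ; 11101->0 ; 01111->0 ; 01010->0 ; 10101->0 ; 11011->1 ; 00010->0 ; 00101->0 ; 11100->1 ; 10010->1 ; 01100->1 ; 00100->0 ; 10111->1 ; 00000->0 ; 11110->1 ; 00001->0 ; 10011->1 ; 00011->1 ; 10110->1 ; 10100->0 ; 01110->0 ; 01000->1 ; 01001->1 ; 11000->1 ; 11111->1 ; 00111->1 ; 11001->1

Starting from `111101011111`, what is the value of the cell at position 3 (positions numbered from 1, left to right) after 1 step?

step 1: 111010010111
position 3 holds 1

1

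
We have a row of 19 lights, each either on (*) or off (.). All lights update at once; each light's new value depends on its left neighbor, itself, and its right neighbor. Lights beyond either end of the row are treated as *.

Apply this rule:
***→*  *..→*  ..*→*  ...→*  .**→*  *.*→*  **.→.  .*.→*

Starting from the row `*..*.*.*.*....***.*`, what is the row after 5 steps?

************.******

step 1: .***************.**
step 2: ***************.***
step 3: **************.****
step 4: *************.*****
step 5: ************.******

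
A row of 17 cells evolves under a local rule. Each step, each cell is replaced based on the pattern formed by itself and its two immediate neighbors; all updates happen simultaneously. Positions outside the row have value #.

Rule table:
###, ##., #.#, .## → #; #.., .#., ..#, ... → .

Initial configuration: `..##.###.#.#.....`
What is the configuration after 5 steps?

step 1: ..#######.#......
step 2: ..########.......
step 3: ..########.......  (fixed point — unchanged through step 5)

..########.......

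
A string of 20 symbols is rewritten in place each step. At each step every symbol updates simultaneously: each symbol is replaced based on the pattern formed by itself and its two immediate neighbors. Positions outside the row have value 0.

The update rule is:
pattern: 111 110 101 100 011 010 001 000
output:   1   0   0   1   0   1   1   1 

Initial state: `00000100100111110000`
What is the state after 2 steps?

step 1: 11111111111011101111
step 2: 01111111110001000110

01111111110001000110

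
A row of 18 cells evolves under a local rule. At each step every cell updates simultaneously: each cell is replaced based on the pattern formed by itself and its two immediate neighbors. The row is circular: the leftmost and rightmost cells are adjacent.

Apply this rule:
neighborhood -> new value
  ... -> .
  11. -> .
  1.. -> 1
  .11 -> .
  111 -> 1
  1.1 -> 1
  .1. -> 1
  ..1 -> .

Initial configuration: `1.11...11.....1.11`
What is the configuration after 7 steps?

...111.1..1....1..

step 1: .1..1....1....11.1
step 2: 111.11...11.....11
step 3: 11.1..1....1.....1
step 4: 1.111.11...11.....
step 5: 11.1.1..1....1....
step 6: ..11111.11...11...
step 7: ...111.1..1....1..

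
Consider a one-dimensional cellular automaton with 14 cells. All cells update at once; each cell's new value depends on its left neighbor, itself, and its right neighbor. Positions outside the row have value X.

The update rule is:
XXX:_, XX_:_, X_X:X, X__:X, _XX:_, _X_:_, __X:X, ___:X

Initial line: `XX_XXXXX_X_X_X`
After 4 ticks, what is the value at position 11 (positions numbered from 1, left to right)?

tick 1: __X_____X_X_X_
tick 2: XX_XXXXX_X_X_X  (repeats tick 0; period 2)
tick 4: XX_XXXXX_X_X_X
position 11 holds _

_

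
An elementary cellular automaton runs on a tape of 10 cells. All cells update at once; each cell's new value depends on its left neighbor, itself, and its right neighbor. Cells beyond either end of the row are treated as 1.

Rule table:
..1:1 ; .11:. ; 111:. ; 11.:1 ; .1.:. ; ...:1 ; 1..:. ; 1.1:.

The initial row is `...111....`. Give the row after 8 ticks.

.11..1.111
..1.1.....
.1....1111
...111....  (repeats tick 0; period 4)
tick 8: ...111....

...111....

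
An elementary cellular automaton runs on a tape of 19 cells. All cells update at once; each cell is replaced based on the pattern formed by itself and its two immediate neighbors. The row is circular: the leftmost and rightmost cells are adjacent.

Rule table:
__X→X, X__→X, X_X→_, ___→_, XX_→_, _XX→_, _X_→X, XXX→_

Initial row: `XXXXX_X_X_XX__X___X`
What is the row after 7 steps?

______X_X___XXXX_X_
_____XX_XX_X_____XX
X___X______XX___X__
XX_XXX____X__X_XXXX
______X__XXXXX_____
_____XXXX_____X____
____X____X___XXX___

____X____X___XXX___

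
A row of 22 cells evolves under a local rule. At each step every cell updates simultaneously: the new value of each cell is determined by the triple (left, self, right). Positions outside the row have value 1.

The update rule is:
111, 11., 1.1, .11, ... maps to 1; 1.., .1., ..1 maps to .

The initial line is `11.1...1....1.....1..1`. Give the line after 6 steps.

111111..11111111111111

111..1...11...111....1
111....1.11.1.111.11.1
111.11..1111.111111111
111111..11111111111111
111111..11111111111111  (fixed point — unchanged through step 6)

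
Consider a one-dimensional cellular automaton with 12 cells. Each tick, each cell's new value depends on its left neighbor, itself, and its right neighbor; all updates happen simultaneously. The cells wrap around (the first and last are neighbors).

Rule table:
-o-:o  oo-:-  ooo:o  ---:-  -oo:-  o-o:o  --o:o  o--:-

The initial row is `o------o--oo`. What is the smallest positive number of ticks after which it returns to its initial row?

------oo-o-o
-----o--oooo
----oo-o-oo-
---o--ooo---
--oo-o-o----
-o--oooo----
oo-o-oo-----
--ooo------o
-o-o------oo
oooo-----o--
-oo-----oo-o
o------o--oo

12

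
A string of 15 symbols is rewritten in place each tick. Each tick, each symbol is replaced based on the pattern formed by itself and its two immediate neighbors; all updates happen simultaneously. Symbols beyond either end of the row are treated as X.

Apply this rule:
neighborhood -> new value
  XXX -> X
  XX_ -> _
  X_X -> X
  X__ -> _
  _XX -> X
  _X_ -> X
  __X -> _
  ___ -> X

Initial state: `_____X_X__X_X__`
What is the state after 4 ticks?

X_XXX___XXX__XX

tick 1: _XXX_XXX__XXX__
tick 2: XXX_XXX___XX___
tick 3: XX_XXX__X_X__X_
tick 4: X_XXX___XXX__XX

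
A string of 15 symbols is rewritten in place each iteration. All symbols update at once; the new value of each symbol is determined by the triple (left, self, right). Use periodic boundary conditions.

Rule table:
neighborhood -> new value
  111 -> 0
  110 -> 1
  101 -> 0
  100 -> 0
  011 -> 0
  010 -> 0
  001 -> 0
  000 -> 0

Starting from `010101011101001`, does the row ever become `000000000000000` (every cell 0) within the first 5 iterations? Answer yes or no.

yes

iteration 1: 000000000100000
iteration 2: 000000000000000
all cells are 0 at iteration 2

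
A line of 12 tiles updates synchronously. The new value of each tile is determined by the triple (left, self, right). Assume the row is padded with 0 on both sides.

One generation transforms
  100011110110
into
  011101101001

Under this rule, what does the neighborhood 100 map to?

1

At position 1 the neighborhood is 100; the next row has 1 there.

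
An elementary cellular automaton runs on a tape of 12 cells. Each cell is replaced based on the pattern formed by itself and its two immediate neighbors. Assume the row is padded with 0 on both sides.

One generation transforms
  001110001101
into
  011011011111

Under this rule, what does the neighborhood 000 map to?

At position 0 the neighborhood is 000; the next row has 0 there.

0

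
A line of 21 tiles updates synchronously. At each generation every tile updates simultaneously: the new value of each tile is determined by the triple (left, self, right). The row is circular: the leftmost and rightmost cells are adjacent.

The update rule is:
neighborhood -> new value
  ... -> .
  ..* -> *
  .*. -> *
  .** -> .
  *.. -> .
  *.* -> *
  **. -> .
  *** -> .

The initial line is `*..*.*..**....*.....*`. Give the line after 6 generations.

..**....*.....**..*..

generation 1: ..****.*.....**....*.
generation 2: .*....**....*.....**.
generation 3: **...*.....**....*...
generation 4: ....**....*.....**..*
generation 5: ...*.....**....*...**
generation 6: ..**....*.....**..*..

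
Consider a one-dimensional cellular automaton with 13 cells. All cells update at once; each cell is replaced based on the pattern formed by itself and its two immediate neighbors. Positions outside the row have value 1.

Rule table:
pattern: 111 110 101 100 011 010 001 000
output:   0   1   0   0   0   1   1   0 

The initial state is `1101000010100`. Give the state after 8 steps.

0101001010100

step 1: 0101000110101
step 2: 0101001010100
step 3: 0101011010101
step 4: 0101001010100  (repeats step 2; period 2)
step 8: 0101001010100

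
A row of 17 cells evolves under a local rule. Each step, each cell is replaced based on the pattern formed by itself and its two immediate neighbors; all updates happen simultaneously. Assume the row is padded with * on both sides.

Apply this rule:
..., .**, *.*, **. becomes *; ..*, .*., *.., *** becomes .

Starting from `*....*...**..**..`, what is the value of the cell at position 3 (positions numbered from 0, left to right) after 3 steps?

*

*.**...*.**..**..
****.*..***..**..
...**...*.*..**..
position 3 holds *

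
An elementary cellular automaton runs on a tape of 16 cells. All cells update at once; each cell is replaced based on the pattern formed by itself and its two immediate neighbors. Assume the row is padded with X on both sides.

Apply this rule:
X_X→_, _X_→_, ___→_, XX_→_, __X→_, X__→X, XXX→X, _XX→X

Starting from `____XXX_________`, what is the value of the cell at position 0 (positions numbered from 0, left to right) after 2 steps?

_

X___XX_X________
_X__X___X_______
position 0 holds _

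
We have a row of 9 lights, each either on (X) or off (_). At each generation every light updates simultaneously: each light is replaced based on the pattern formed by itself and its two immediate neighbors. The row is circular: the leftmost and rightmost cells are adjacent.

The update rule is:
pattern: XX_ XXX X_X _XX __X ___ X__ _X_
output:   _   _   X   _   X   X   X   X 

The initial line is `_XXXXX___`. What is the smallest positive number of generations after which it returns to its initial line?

X_____XXX
_XXXXX___

2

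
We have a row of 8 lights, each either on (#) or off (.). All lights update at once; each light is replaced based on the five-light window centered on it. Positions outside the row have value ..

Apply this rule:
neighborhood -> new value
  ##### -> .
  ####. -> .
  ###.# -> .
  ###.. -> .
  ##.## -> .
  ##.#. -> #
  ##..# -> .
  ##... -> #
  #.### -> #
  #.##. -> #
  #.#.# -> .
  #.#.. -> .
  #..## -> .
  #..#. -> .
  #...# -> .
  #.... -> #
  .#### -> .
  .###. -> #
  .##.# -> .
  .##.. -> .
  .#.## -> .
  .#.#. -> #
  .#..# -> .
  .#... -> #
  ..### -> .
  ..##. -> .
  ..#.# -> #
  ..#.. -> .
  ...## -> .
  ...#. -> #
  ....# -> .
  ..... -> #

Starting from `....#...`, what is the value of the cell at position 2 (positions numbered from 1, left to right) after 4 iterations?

.

##.#.###
..#..##.
.#.....#
#.###.#.
position 2 holds .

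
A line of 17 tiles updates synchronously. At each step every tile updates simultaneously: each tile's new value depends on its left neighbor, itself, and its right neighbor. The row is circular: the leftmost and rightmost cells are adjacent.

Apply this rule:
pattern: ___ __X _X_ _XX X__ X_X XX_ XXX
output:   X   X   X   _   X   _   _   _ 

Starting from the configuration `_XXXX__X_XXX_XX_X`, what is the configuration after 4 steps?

_____XXX________X
XXXXX___XXXXXXXXX
_____XXX_________
XXXXX___XXXXXXXXX

XXXXX___XXXXXXXXX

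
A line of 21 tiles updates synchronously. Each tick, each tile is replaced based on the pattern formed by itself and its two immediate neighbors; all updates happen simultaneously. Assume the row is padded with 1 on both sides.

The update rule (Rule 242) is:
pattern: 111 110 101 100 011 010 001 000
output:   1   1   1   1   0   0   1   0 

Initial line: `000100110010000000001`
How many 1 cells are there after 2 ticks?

101011011101000000010
110101101110100000101
count of 1: 11

11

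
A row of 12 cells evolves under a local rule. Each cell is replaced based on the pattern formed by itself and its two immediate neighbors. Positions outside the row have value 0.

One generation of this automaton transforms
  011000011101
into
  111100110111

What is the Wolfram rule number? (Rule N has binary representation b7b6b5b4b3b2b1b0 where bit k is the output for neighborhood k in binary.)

126

position 8: 111 → 0  (bit 7 = 0)
position 2: 110 → 1  (bit 6 = 1)
position 10: 101 → 1  (bit 5 = 1)
position 3: 100 → 1  (bit 4 = 1)
position 1: 011 → 1  (bit 3 = 1)
position 11: 010 → 1  (bit 2 = 1)
position 0: 001 → 1  (bit 1 = 1)
position 4: 000 → 0  (bit 0 = 0)
bits b7..b0 = 01111110 = 126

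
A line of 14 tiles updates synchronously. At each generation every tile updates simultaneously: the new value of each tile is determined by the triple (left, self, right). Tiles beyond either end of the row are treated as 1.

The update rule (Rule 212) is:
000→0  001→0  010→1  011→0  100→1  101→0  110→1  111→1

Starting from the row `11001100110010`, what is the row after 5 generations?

11111110101010

11100110011010
11110011001010
11111001101010
11111100101010
11111110101010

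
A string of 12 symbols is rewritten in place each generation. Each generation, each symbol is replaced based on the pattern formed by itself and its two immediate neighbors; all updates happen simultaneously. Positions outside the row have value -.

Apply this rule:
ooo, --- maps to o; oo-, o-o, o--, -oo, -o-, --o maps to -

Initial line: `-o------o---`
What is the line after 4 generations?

---oooo---oo
oo--oo--o---
----------oo
ooooooooo---

ooooooooo---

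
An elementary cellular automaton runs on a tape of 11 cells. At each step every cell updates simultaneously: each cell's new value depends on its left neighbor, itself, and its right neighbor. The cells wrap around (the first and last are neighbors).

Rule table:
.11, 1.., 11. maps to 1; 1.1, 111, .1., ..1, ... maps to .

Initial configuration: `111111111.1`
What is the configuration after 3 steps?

........1.1
1..........
.1.........

.1.........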